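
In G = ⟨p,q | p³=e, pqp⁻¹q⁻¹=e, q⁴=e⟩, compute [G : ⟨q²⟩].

First find ord(q²) by computing successive powers:
  (q²)¹ = q², (q²)² = e.
So |⟨q²⟩| = ord(q²) = 2. With |G| = 12, by Lagrange [G : ⟨q²⟩] = 12/2 = 6.

Answer: 6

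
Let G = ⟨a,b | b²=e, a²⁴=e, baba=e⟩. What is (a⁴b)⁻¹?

The order of (a⁴b) is 2 (smallest k with (a⁴b)ᵏ = e), so (a⁴b)⁻¹ = (a⁴b)¹ = a⁴b.
Check: (a⁴b) · (a⁴b) → (a⁴b) · a⁴ = b;   b · b = e, giving e as required.

Answer: a⁴b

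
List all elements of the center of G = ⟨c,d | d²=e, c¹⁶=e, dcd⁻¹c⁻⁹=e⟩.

An element z ∈ Z(G) iff z commutes with every generator.
For example c² is central: (c²)·c = c³ = c·(c²); (c²)·d = c²d = d·(c²).
Whereas c ∉ Z(G) since c·d = cd ≠ c⁹d = d·c.
Checking each of the 32 elements this way gives Z(G) = {e, c², c⁴, c⁶, c⁸, c¹⁰, c¹², c¹⁴}, of order 8.

Answer: {e, c², c⁴, c⁶, c⁸, c¹⁰, c¹², c¹⁴}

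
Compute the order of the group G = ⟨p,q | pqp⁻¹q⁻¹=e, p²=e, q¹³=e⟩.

Enumerate words in the generators, reducing via the relations: the distinct elements are
  {e, p, q, pq, q², q³, q⁴, q⁵, q⁶, q⁷, q⁸, q⁹, pq², pq³, pq⁴, pq⁵, pq⁶, pq⁷, pq⁸, pq⁹, q¹², q¹¹, q¹⁰, pq¹², pq¹¹, pq¹⁰}.
No further products give new elements, so |G| = 26.

Answer: 26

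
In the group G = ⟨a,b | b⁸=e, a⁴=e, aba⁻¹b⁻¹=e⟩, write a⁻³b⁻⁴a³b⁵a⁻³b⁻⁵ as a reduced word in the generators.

Multiply left to right, reducing at each step:
  a · b⁻⁴ = ab⁴
  (ab⁴) · a³ = b⁴
  (b⁴) · b⁵ = b
  b · a⁻³ = ab
  (ab) · b⁻⁵ = ab⁴

Answer: ab⁴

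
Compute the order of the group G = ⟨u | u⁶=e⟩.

G is generated by a single element, so G is cyclic. The relator gives u⁶ = e and no smaller power is forced to be e, so the 6 powers {e, u, u², u³, u⁴, u⁵} are distinct. Hence |G| = 6.

Answer: 6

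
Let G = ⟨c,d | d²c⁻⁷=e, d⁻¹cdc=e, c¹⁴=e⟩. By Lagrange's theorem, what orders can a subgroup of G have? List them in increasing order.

|G| = 28 = 2² · 7. By Lagrange's theorem the order of any subgroup divides 28; the divisors of 28 are 1, 2, 4, 7, 14, 28.

Answer: 1, 2, 4, 7, 14, 28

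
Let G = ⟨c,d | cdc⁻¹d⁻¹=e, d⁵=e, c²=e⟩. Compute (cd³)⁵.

Compute successive powers of (cd³), reducing at each step:
  (cd³)²: (cd³) · c = d³;   (d³) · d³ = d
  (cd³)³: d · c = cd;   (cd) · d³ = cd⁴
  (cd³)⁴: (cd⁴) · c = d⁴;   (d⁴) · d³ = d²
  (cd³)⁵: (d²) · c = cd²;   (cd²) · d³ = c

Answer: c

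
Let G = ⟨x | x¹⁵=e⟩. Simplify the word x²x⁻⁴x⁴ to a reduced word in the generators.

Multiply left to right, reducing at each step:
  (x²) · x⁻⁴ = x¹³
  (x¹³) · x⁴ = x²

Answer: x²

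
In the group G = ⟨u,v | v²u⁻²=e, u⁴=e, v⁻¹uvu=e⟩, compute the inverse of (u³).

The order of (u³) is 4 (smallest k with (u³)ᵏ = e), so (u³)⁻¹ = (u³)³ = u.
Check: (u³) · u → (u³) · u = e, giving e as required.

Answer: u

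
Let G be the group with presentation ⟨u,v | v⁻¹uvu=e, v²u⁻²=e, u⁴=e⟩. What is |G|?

Enumerate words in the generators, reducing via the relations: the distinct elements are
  {e, u, v, uv, u², u³, v⁻¹, uv⁻¹}.
No further products give new elements, so |G| = 8.

Answer: 8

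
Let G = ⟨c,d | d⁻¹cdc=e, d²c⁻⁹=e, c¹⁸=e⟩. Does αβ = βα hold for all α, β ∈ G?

c·d = cd but d·c = c⁸d⁻¹, so c·d ≠ d·c and G is not abelian.

Answer: No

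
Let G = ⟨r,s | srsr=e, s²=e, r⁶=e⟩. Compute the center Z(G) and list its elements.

An element z ∈ Z(G) iff z commutes with every generator.
For example r³ is central: (r³)·r = r⁴ = r·(r³); (r³)·s = r³s = s·(r³).
Whereas r ∉ Z(G) since r·s = rs ≠ r⁵s = s·r.
Checking each of the 12 elements this way gives Z(G) = {e, r³}, of order 2.

Answer: {e, r³}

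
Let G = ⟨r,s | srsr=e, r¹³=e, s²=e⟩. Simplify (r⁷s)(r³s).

Compute (r⁷s) · (r³s) by multiplying left to right and reducing via the relations at each step:
  (r⁷s) · r³ = r⁴s
  (r⁴s) · s = r⁴

Answer: r⁴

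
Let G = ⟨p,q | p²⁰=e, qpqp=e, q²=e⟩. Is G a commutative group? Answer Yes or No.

p·q = pq but q·p = p¹⁹q, so p·q ≠ q·p and G is not abelian.

Answer: No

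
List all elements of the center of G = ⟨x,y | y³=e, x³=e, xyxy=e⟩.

An element z ∈ Z(G) iff z commutes with every generator.
For example e is central: e·x = x = x·e; e·y = y = y·e.
Whereas x ∉ Z(G) since x·y = xy ≠ x²y² = y·x.
Checking each of the 12 elements this way gives Z(G) = {e}, of order 1.

Answer: {e}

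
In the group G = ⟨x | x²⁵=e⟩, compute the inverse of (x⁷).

The order of (x⁷) is 25 (smallest k with (x⁷)ᵏ = e), so (x⁷)⁻¹ = (x⁷)²⁴ = x¹⁸.
Check: (x⁷) · (x¹⁸) → (x⁷) · x¹⁸ = e, giving e as required.

Answer: x¹⁸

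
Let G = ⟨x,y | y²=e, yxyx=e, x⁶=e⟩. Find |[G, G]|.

G' = [G, G] is generated by all commutators. The generator-pair commutators are: [x, y] = x².
The subgroup they normally generate is {e, x², x⁴}, of order 3.
Check: |G/G'| = 12/3 = 4 is the order of the abelianisation.

Answer: 3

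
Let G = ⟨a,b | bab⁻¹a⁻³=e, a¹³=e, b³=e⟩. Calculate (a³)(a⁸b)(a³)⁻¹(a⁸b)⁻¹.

[(a³), (a⁸b)] = (a³)·(a⁸b)·(a³)⁻¹·(a⁸b)⁻¹.
  (a³) · (a⁸b) = a¹¹b
  (a¹¹b) · (a¹⁰) = a²b
  (a²b) · (a⁶b²) = a⁷

Answer: a⁷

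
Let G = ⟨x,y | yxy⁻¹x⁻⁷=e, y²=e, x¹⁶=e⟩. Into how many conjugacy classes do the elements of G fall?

The conjugacy classes (representative and size) are:
  [e] (size 1), [x] (size 2), [x¹⁴] (size 2), [x³] (size 2), [x⁴] (size 2), [x¹⁰] (size 2), [x⁸] (size 1), [x⁹] (size 2), [x¹¹] (size 2), [x¹⁰y] (size 8), [xy] (size 8).
Class equation: 1 + 2 + 2 + 2 + 2 + 2 + 1 + 2 + 2 + 8 + 8 = 32 = |G|. So G has 11 conjugacy classes.

Answer: 11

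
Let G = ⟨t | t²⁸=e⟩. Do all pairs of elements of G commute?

G has a single generator, so G is cyclic and hence abelian.

Answer: Yes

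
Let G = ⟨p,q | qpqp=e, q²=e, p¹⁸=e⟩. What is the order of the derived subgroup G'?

G' = [G, G] is generated by all commutators. The generator-pair commutators are: [p, q] = p².
The subgroup they normally generate is {e, p², p⁴, p⁶, p⁸, p¹⁰, p¹², p¹⁴, p¹⁶}, of order 9.
Check: |G/G'| = 36/9 = 4 is the order of the abelianisation.

Answer: 9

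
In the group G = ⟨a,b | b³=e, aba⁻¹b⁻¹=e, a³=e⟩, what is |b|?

Compute successive powers until reaching e:
  b¹ = b, b² = b², b³ = e.
The smallest positive k with bᵏ = e is 3.

Answer: 3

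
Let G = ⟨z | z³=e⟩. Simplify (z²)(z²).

Compute (z²) · (z²) by multiplying left to right and reducing via the relations at each step:
  (z²) · z² = z

Answer: z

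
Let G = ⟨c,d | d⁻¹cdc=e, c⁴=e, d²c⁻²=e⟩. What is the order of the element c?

Compute successive powers until reaching e:
  c¹ = c, c² = c², c³ = c³, c⁴ = e.
The smallest positive k with cᵏ = e is 4.

Answer: 4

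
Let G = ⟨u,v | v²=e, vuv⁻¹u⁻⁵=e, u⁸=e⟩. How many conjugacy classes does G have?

The conjugacy classes (representative and size) are:
  [e] (size 1), [u⁵] (size 2), [u²] (size 1), [u⁷] (size 2), [u⁴] (size 1), [u⁶] (size 1), [v] (size 2), [u⁵v] (size 2), [u²v] (size 2), [u³v] (size 2).
Class equation: 1 + 2 + 1 + 2 + 1 + 1 + 2 + 2 + 2 + 2 = 16 = |G|. So G has 10 conjugacy classes.

Answer: 10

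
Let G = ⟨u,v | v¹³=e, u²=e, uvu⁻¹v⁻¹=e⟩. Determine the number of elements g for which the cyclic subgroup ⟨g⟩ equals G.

G is cyclic of order 26. An element generates G iff its order is 26, and a cyclic group of order 26 has exactly φ(26) = 12 such elements.

Answer: 12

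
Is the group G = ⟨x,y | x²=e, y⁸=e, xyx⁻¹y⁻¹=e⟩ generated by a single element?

|G| = 16, but the maximum element order in G is 8 < 16. No single element generates all of G, so G is not cyclic.

Answer: No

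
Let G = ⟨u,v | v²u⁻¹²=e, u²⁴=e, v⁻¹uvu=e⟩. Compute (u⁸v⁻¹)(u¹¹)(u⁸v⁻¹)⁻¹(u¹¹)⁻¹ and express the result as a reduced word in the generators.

[(u⁸v⁻¹), (u¹¹)] = (u⁸v⁻¹)·(u¹¹)·(u⁸v⁻¹)⁻¹·(u¹¹)⁻¹.
  (u⁸v⁻¹) · (u¹¹) = u⁹v
  (u⁹v) · (u⁸v) = u¹³
  (u¹³) · (u¹³) = u²

Answer: u²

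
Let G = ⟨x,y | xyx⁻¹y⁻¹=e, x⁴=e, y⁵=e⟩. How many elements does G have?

Enumerate words in the generators, reducing via the relations: the distinct elements are
  {e, x, y, xy, x², x³, y², y³, y⁴, xy², xy³, xy⁴, x²y, x³y, x²y², x²y³, x²y⁴, x³y², x³y³, x³y⁴}.
No further products give new elements, so |G| = 20.

Answer: 20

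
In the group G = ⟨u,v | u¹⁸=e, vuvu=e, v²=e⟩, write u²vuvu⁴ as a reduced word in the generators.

Multiply left to right, reducing at each step:
  (u²) · v = u²v
  (u²v) · u = uv
  (uv) · v = u
  u · u⁴ = u⁵

Answer: u⁵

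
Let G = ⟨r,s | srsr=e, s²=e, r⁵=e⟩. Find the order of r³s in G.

Compute successive powers until reaching e:
  (r³s)¹ = r³s, (r³s)² = e.
The smallest positive k with (r³s)ᵏ = e is 2.

Answer: 2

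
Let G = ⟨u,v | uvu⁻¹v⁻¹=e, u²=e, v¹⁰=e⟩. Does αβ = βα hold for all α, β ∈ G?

Each pair of generators commutes: u·v = uv = v·u. Since the generators pairwise commute, every element of G commutes with every other, so G is abelian.

Answer: Yes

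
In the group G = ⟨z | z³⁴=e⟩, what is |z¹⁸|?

Compute successive powers until reaching e:
  (z¹⁸)¹ = z¹⁸, (z¹⁸)² = z², (z¹⁸)³ = z²⁰, (z¹⁸)⁴ = z⁴, (z¹⁸)⁵ = z²², (z¹⁸)⁶ = z⁶, (z¹⁸)⁷ = z²⁴, (z¹⁸)⁸ = z⁸, (z¹⁸)⁹ = z²⁶, (z¹⁸)¹⁰ = z¹⁰, (z¹⁸)¹¹ = z²⁸, (z¹⁸)¹² = z¹², (z¹⁸)¹³ = z³⁰, (z¹⁸)¹⁴ = z¹⁴, (z¹⁸)¹⁵ = z³², (z¹⁸)¹⁶ = z¹⁶, (z¹⁸)¹⁷ = e.
The smallest positive k with (z¹⁸)ᵏ = e is 17.

Answer: 17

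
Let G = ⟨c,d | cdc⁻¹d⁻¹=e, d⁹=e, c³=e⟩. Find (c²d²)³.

Compute successive powers of (c²d²), reducing at each step:
  (c²d²)²: (c²d²) · c² = cd²;   (cd²) · d² = cd⁴
  (c²d²)³: (cd⁴) · c² = d⁴;   (d⁴) · d² = d⁶

Answer: d⁶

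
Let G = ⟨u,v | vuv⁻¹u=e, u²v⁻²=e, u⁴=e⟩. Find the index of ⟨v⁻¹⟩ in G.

First find ord(v⁻¹) by computing successive powers:
  (v⁻¹)¹ = v⁻¹, (v⁻¹)² = u², (v⁻¹)³ = v, (v⁻¹)⁴ = e.
So |⟨v⁻¹⟩| = ord(v⁻¹) = 4. With |G| = 8, by Lagrange [G : ⟨v⁻¹⟩] = 8/4 = 2.

Answer: 2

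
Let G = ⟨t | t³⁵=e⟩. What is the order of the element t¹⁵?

Compute successive powers until reaching e:
  (t¹⁵)¹ = t¹⁵, (t¹⁵)² = t³⁰, (t¹⁵)³ = t¹⁰, (t¹⁵)⁴ = t²⁵, (t¹⁵)⁵ = t⁵, (t¹⁵)⁶ = t²⁰, (t¹⁵)⁷ = e.
The smallest positive k with (t¹⁵)ᵏ = e is 7.

Answer: 7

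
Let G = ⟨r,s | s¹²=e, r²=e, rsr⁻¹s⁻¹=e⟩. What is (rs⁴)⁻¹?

The order of (rs⁴) is 6 (smallest k with (rs⁴)ᵏ = e), so (rs⁴)⁻¹ = (rs⁴)⁵ = rs⁸.
Check: (rs⁴) · (rs⁸) → (rs⁴) · r = s⁴;   (s⁴) · s⁸ = e, giving e as required.

Answer: rs⁸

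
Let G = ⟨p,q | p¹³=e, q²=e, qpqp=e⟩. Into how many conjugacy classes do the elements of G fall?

The conjugacy classes (representative and size) are:
  [e] (size 1), [p¹²] (size 2), [p¹¹] (size 2), [p³] (size 2), [p⁴] (size 2), [p⁸] (size 2), [p⁶] (size 2), [q] (size 13).
Class equation: 1 + 2 + 2 + 2 + 2 + 2 + 2 + 13 = 26 = |G|. So G has 8 conjugacy classes.

Answer: 8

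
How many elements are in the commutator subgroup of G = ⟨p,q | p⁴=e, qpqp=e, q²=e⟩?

G' = [G, G] is generated by all commutators. The generator-pair commutators are: [p, q] = p².
The subgroup they normally generate is {e, p²}, of order 2.
Check: |G/G'| = 8/2 = 4 is the order of the abelianisation.

Answer: 2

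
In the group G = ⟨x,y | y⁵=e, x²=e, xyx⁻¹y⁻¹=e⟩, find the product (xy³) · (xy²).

Compute (xy³) · (xy²) by multiplying left to right and reducing via the relations at each step:
  (xy³) · x = y³
  (y³) · y² = e

Answer: e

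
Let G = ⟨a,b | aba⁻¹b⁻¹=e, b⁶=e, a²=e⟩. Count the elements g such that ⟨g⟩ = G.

⟨g⟩ = G would require ord(g) = |G| = 12, but the maximum element order in G is 6 < 12. So G is not cyclic and no single element generates it: the count is 0.

Answer: 0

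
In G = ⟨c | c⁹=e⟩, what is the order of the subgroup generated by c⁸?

|⟨c⁸⟩| equals the order of c⁸. Compute successive powers until reaching e:
  (c⁸)¹ = c⁸, (c⁸)² = c⁷, (c⁸)³ = c⁶, (c⁸)⁴ = c⁵, (c⁸)⁵ = c⁴, (c⁸)⁶ = c³, (c⁸)⁷ = c², (c⁸)⁸ = c, (c⁸)⁹ = e.
The smallest positive k with (c⁸)ᵏ = e is 9, so |⟨c⁸⟩| = 9.

Answer: 9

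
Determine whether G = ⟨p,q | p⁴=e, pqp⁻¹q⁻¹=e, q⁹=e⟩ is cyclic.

|G| = 36. The element pq has order 36 (its powers give 36 distinct elements), so ⟨pq⟩ = G and G is cyclic.

Answer: Yes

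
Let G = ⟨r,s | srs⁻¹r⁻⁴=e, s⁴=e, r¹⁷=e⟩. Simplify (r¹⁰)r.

Compute (r¹⁰) · r by multiplying left to right and reducing via the relations at each step:
  (r¹⁰) · r = r¹¹

Answer: r¹¹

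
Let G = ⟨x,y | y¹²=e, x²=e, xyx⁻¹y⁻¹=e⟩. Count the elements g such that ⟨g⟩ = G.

⟨g⟩ = G would require ord(g) = |G| = 24, but the maximum element order in G is 12 < 24. So G is not cyclic and no single element generates it: the count is 0.

Answer: 0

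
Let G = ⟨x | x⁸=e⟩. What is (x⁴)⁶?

Compute successive powers of (x⁴), reducing at each step:
  (x⁴)²: (x⁴) · x⁴ = e
  (x⁴)³: e · x⁴ = x⁴
  (x⁴)⁴: (x⁴) · x⁴ = e
  (x⁴)⁵: e · x⁴ = x⁴
  (x⁴)⁶: (x⁴) · x⁴ = e

Answer: e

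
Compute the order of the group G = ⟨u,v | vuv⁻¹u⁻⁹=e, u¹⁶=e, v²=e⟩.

Enumerate words in the generators, reducing via the relations: the distinct elements are
  {e, u, v, uv, u², u³, u⁴, u⁵, u⁶, u⁷, u⁸, u⁹, u²v, u³v, u¹², u¹³, u¹¹, u¹⁰, u¹⁴, u¹⁵, u⁴v, u⁵v, u⁶v, u⁷v, u⁸v, u⁹v, u¹²v, u¹³v, u¹¹v, u¹⁰v, u¹⁴v, u¹⁵v}.
No further products give new elements, so |G| = 32.

Answer: 32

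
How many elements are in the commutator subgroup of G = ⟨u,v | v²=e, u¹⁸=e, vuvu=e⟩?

G' = [G, G] is generated by all commutators. The generator-pair commutators are: [u, v] = u².
The subgroup they normally generate is {e, u², u⁴, u⁶, u⁸, u¹⁰, u¹², u¹⁴, u¹⁶}, of order 9.
Check: |G/G'| = 36/9 = 4 is the order of the abelianisation.

Answer: 9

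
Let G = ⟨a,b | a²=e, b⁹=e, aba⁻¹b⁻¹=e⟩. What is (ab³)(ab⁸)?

Compute (ab³) · (ab⁸) by multiplying left to right and reducing via the relations at each step:
  (ab³) · a = b³
  (b³) · b⁸ = b²

Answer: b²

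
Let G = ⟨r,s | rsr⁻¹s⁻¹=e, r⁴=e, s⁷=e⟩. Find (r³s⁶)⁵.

Compute successive powers of (r³s⁶), reducing at each step:
  (r³s⁶)²: (r³s⁶) · r³ = r²s⁶;   (r²s⁶) · s⁶ = r²s⁵
  (r³s⁶)³: (r²s⁵) · r³ = rs⁵;   (rs⁵) · s⁶ = rs⁴
  (r³s⁶)⁴: (rs⁴) · r³ = s⁴;   (s⁴) · s⁶ = s³
  (r³s⁶)⁵: (s³) · r³ = r³s³;   (r³s³) · s⁶ = r³s²

Answer: r³s²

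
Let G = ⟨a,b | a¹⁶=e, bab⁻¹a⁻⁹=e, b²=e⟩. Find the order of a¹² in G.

Compute successive powers until reaching e:
  (a¹²)¹ = a¹², (a¹²)² = a⁸, (a¹²)³ = a⁴, (a¹²)⁴ = e.
The smallest positive k with (a¹²)ᵏ = e is 4.

Answer: 4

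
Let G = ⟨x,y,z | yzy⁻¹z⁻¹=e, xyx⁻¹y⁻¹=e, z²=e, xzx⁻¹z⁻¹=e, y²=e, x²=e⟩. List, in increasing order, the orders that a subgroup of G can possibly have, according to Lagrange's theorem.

|G| = 8 = 2³. By Lagrange's theorem the order of any subgroup divides 8; the divisors of 8 are 1, 2, 4, 8.

Answer: 1, 2, 4, 8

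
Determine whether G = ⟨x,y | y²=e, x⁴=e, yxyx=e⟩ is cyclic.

Every cyclic group is abelian. But x·y = xy while y·x = x³y, so x·y ≠ y·x and G is not abelian. Hence G is not cyclic.

Answer: No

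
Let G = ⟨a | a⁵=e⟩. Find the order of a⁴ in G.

Compute successive powers until reaching e:
  (a⁴)¹ = a⁴, (a⁴)² = a³, (a⁴)³ = a², (a⁴)⁴ = a, (a⁴)⁵ = e.
The smallest positive k with (a⁴)ᵏ = e is 5.

Answer: 5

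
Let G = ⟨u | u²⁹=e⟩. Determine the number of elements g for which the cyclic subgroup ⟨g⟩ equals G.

G is cyclic of order 29. An element generates G iff its order is 29, and a cyclic group of order 29 has exactly φ(29) = 28 such elements.

Answer: 28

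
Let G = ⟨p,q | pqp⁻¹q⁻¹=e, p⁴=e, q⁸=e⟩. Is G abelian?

Each pair of generators commutes: p·q = pq = q·p. Since the generators pairwise commute, every element of G commutes with every other, so G is abelian.

Answer: Yes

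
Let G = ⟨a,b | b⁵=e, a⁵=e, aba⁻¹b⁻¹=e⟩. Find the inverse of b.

The order of b is 5 (smallest k with bᵏ = e), so b⁻¹ = b⁴ = b⁴.
Check: b · (b⁴) → b · b⁴ = e, giving e as required.

Answer: b⁴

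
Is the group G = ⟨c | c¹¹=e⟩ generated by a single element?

|G| = 11. The element c has order 11 (its powers give 11 distinct elements), so ⟨c⟩ = G and G is cyclic.

Answer: Yes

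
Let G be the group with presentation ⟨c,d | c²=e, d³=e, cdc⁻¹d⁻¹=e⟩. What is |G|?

Enumerate words in the generators, reducing via the relations: the distinct elements are
  {c, d, e, cd, d², cd²}.
No further products give new elements, so |G| = 6.

Answer: 6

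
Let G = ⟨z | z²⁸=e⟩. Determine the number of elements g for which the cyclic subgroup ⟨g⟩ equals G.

G is cyclic of order 28. An element generates G iff its order is 28, and a cyclic group of order 28 has exactly φ(28) = 12 such elements.

Answer: 12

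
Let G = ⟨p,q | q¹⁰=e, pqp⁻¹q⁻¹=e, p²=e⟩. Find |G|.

Enumerate words in the generators, reducing via the relations: the distinct elements are
  {e, p, q, pq, q², q³, q⁴, q⁵, q⁶, q⁷, q⁸, q⁹, pq², pq³, pq⁴, pq⁵, pq⁶, pq⁷, pq⁸, pq⁹}.
No further products give new elements, so |G| = 20.

Answer: 20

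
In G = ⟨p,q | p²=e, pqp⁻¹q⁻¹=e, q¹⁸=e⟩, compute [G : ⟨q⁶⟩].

First find ord(q⁶) by computing successive powers:
  (q⁶)¹ = q⁶, (q⁶)² = q¹², (q⁶)³ = e.
So |⟨q⁶⟩| = ord(q⁶) = 3. With |G| = 36, by Lagrange [G : ⟨q⁶⟩] = 36/3 = 12.

Answer: 12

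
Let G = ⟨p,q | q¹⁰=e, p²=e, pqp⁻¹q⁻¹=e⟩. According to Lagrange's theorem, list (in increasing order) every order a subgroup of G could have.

|G| = 20 = 2² · 5. By Lagrange's theorem the order of any subgroup divides 20; the divisors of 20 are 1, 2, 4, 5, 10, 20.

Answer: 1, 2, 4, 5, 10, 20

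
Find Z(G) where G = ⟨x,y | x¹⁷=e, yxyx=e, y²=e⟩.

An element z ∈ Z(G) iff z commutes with every generator.
For example e is central: e·x = x = x·e; e·y = y = y·e.
Whereas x ∉ Z(G) since x·y = xy ≠ x¹⁶y = y·x.
Checking each of the 34 elements this way gives Z(G) = {e}, of order 1.

Answer: {e}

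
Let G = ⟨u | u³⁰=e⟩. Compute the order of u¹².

Compute successive powers until reaching e:
  (u¹²)¹ = u¹², (u¹²)² = u²⁴, (u¹²)³ = u⁶, (u¹²)⁴ = u¹⁸, (u¹²)⁵ = e.
The smallest positive k with (u¹²)ᵏ = e is 5.

Answer: 5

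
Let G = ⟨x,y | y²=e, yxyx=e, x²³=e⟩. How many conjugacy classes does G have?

The conjugacy classes (representative and size) are:
  [e] (size 1), [x] (size 2), [x²¹] (size 2), [x²⁰] (size 2), [x⁴] (size 2), [x¹⁸] (size 2), [x⁶] (size 2), [x¹⁶] (size 2), [x⁸] (size 2), [x⁹] (size 2), [x¹⁰] (size 2), [x¹²] (size 2), [x¹⁸y] (size 23).
Class equation: 1 + 2 + 2 + 2 + 2 + 2 + 2 + 2 + 2 + 2 + 2 + 2 + 23 = 46 = |G|. So G has 13 conjugacy classes.

Answer: 13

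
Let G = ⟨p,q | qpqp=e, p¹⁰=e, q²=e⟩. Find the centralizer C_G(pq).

⟨pq⟩ ⊆ C_G(pq) since powers of pq commute with pq; so |C_G(pq)| ≥ |⟨pq⟩| = 2.
By orbit–stabilizer, |C_G(pq)| = |G| / |conj. class of pq| = 20 / 5 = 4.
The 4 elements commuting with pq are {e, p⁵, pq, p⁶q}.

Answer: {e, p⁵, pq, p⁶q}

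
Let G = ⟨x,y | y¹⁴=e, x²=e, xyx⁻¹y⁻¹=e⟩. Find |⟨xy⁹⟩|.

|⟨xy⁹⟩| equals the order of xy⁹. Compute successive powers until reaching e:
  (xy⁹)¹ = xy⁹, (xy⁹)² = y⁴, (xy⁹)³ = xy¹³, (xy⁹)⁴ = y⁸, (xy⁹)⁵ = xy³, (xy⁹)⁶ = y¹², (xy⁹)⁷ = xy⁷, (xy⁹)⁸ = y², (xy⁹)⁹ = xy¹¹, (xy⁹)¹⁰ = y⁶, (xy⁹)¹¹ = xy, (xy⁹)¹² = y¹⁰, (xy⁹)¹³ = xy⁵, (xy⁹)¹⁴ = e.
The smallest positive k with (xy⁹)ᵏ = e is 14, so |⟨xy⁹⟩| = 14.

Answer: 14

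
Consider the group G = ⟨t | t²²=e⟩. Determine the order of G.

G is generated by a single element, so G is cyclic. The relator gives t²² = e and no smaller power is forced to be e, so the 22 powers {e, t, t², t³, t⁴, t⁵, t⁶, t⁷, t⁸, t⁹, t²¹, t²⁰, t¹², t¹³, t¹¹, t¹⁰, t¹⁴, t¹⁵, t¹⁶, t¹⁷, t¹⁸, t¹⁹} are distinct. Hence |G| = 22.

Answer: 22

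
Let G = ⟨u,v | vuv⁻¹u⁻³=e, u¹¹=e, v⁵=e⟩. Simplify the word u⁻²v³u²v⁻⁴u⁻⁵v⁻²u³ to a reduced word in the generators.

Multiply left to right, reducing at each step:
  (u⁹) · v³ = u⁹v³
  (u⁹v³) · u² = u⁸v³
  (u⁸v³) · v⁻⁴ = u⁸v⁴
  (u⁸v⁴) · u⁻⁵ = u¹⁰v⁴
  (u¹⁰v⁴) · v⁻² = u¹⁰v²
  (u¹⁰v²) · u³ = u⁴v²

Answer: u⁴v²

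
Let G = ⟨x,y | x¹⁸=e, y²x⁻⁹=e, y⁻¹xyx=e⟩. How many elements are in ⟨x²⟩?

|⟨x²⟩| equals the order of x². Compute successive powers until reaching e:
  (x²)¹ = x², (x²)² = x⁴, (x²)³ = x⁶, (x²)⁴ = x⁸, (x²)⁵ = x¹⁰, (x²)⁶ = x¹², (x²)⁷ = x¹⁴, (x²)⁸ = x¹⁶, (x²)⁹ = e.
The smallest positive k with (x²)ᵏ = e is 9, so |⟨x²⟩| = 9.

Answer: 9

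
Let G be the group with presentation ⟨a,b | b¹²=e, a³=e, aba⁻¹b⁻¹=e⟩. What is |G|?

Enumerate words in the generators, reducing via the relations: the distinct elements are
  {a, b, e, ab, a², b², b³, b⁴, b⁵, b⁶, b⁷, b⁸, b⁹, ab², ab³, ab⁴, ab⁵, ab⁶, ab⁷, ab⁸, ab⁹, a²b, b¹¹, b¹⁰, ab¹¹, ab¹⁰, a²b², a²b³, a²b⁴, a²b⁵, a²b⁶, a²b⁷, a²b⁸, a²b⁹, a²b¹¹, a²b¹⁰}.
No further products give new elements, so |G| = 36.

Answer: 36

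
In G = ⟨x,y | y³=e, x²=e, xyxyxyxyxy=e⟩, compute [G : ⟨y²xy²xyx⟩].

First find ord(y²xy²xyx) by computing successive powers:
  (y²xy²xyx)¹ = y²xy²xyx, (y²xy²xyx)² = xy²xyxy, (y²xy²xyx)³ = e.
So |⟨y²xy²xyx⟩| = ord(y²xy²xyx) = 3. With |G| = 60, by Lagrange [G : ⟨y²xy²xyx⟩] = 60/3 = 20.

Answer: 20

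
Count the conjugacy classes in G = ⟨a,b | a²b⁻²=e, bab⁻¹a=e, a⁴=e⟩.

The conjugacy classes (representative and size) are:
  [e] (size 1), [a³] (size 2), [a²] (size 1), [b⁻¹] (size 2), [ab] (size 2).
Class equation: 1 + 2 + 1 + 2 + 2 = 8 = |G|. So G has 5 conjugacy classes.

Answer: 5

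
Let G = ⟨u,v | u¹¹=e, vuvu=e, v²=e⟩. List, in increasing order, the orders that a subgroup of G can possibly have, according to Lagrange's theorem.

|G| = 22 = 2 · 11. By Lagrange's theorem the order of any subgroup divides 22; the divisors of 22 are 1, 2, 11, 22.

Answer: 1, 2, 11, 22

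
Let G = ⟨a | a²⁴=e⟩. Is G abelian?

G has a single generator, so G is cyclic and hence abelian.

Answer: Yes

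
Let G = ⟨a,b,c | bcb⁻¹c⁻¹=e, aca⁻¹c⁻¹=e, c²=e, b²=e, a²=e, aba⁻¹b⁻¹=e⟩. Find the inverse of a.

The order of a is 2 (smallest k with aᵏ = e), so a⁻¹ = a¹ = a.
Check: a · a → a · a = e, giving e as required.

Answer: a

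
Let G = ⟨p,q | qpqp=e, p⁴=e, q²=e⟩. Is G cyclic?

Every cyclic group is abelian. But p·q = pq while q·p = p³q, so p·q ≠ q·p and G is not abelian. Hence G is not cyclic.

Answer: No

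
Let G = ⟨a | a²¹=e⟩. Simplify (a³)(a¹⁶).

Compute (a³) · (a¹⁶) by multiplying left to right and reducing via the relations at each step:
  (a³) · a¹⁶ = a¹⁹

Answer: a¹⁹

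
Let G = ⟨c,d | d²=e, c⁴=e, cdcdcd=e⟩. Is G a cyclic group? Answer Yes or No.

Every cyclic group is abelian. But c·d = cd while d·c = dc, so c·d ≠ d·c and G is not abelian. Hence G is not cyclic.

Answer: No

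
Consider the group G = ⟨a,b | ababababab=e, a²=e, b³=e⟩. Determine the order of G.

Enumerate words in the generators, reducing via the relations: the distinct elements are
  {a, b, e, ab, ba, b², aba, ab², bab, b²a, abab, ab²a, baba, bab², b²ab, ababa, abab², ab²ab, bab²a, b²aba, b²ab², abab²a, ab²aba, ab²ab², babab², bab²ab, b²abab, b²ab²a, abab²ab, ab²abab, ab²ab²a, babab²a, bab²aba, bab²ab², b²abab², b²ab²ab, abab²aba, abab²ab², ab²abab², babab²ab, bab²abab, b²abab²a, b²ab²aba, abab²abab, ab²abab²a, babab²ab², bab²abab², b²abab²ab, b²ab²abab, abab²abab², ab²abab²ab, bab²abab²a, b²abab²aba, b²abab²ab², b²ab²abab², abab²abab²a, ab²abab²aba, ab²abab²ab², bab²abab²ab, abab²abab²ab}.
No further products give new elements, so |G| = 60.

Answer: 60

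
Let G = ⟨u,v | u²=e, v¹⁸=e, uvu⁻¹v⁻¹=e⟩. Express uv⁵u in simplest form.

Multiply left to right, reducing at each step:
  u · v⁵ = uv⁵
  (uv⁵) · u = v⁵

Answer: v⁵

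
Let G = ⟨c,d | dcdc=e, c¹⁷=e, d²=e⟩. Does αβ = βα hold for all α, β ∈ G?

c·d = cd but d·c = c¹⁶d, so c·d ≠ d·c and G is not abelian.

Answer: No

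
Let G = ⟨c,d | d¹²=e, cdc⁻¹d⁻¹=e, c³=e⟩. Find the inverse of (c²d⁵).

The order of (c²d⁵) is 12 (smallest k with (c²d⁵)ᵏ = e), so (c²d⁵)⁻¹ = (c²d⁵)¹¹ = cd⁷.
Check: (c²d⁵) · (cd⁷) → (c²d⁵) · c = d⁵;   (d⁵) · d⁷ = e, giving e as required.

Answer: cd⁷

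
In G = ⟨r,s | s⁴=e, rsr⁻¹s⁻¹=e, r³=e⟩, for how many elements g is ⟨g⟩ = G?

G is cyclic of order 12. An element generates G iff its order is 12, and a cyclic group of order 12 has exactly φ(12) = 4 such elements.

Answer: 4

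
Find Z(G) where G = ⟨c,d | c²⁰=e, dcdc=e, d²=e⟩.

An element z ∈ Z(G) iff z commutes with every generator.
For example c¹⁰ is central: (c¹⁰)·c = c¹¹ = c·(c¹⁰); (c¹⁰)·d = c¹⁰d = d·(c¹⁰).
Whereas c ∉ Z(G) since c·d = cd ≠ c¹⁹d = d·c.
Checking each of the 40 elements this way gives Z(G) = {e, c¹⁰}, of order 2.

Answer: {e, c¹⁰}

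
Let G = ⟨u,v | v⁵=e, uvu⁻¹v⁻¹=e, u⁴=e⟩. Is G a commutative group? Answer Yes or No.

Each pair of generators commutes: u·v = uv = v·u. Since the generators pairwise commute, every element of G commutes with every other, so G is abelian.

Answer: Yes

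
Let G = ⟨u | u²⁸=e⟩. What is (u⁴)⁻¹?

The order of (u⁴) is 7 (smallest k with (u⁴)ᵏ = e), so (u⁴)⁻¹ = (u⁴)⁶ = u²⁴.
Check: (u⁴) · (u²⁴) → (u⁴) · u²⁴ = e, giving e as required.

Answer: u²⁴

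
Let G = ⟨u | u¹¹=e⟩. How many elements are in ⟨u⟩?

|⟨u⟩| equals the order of u. Compute successive powers until reaching e:
  u¹ = u, u² = u², u³ = u³, u⁴ = u⁴, u⁵ = u⁵, u⁶ = u⁶, u⁷ = u⁷, u⁸ = u⁸, u⁹ = u⁹, u¹⁰ = u¹⁰, u¹¹ = e.
The smallest positive k with uᵏ = e is 11, so |⟨u⟩| = 11.

Answer: 11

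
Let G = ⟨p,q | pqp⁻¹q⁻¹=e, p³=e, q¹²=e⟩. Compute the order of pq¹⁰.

Compute successive powers until reaching e:
  (pq¹⁰)¹ = pq¹⁰, (pq¹⁰)² = p²q⁸, (pq¹⁰)³ = q⁶, (pq¹⁰)⁴ = pq⁴, (pq¹⁰)⁵ = p²q², (pq¹⁰)⁶ = e.
The smallest positive k with (pq¹⁰)ᵏ = e is 6.

Answer: 6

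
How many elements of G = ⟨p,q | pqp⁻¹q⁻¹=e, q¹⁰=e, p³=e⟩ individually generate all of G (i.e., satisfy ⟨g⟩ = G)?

G is cyclic of order 30. An element generates G iff its order is 30, and a cyclic group of order 30 has exactly φ(30) = 8 such elements.

Answer: 8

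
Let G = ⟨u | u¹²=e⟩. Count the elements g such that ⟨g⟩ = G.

G is cyclic of order 12. An element generates G iff its order is 12, and a cyclic group of order 12 has exactly φ(12) = 4 such elements.

Answer: 4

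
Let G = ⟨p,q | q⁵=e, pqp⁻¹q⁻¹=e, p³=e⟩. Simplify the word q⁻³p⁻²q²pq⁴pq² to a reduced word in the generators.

Multiply left to right, reducing at each step:
  (q²) · p⁻² = pq²
  (pq²) · q² = pq⁴
  (pq⁴) · p = p²q⁴
  (p²q⁴) · q⁴ = p²q³
  (p²q³) · p = q³
  (q³) · q² = e

Answer: e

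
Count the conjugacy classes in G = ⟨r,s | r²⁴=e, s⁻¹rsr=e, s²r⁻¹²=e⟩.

The conjugacy classes (representative and size) are:
  [e] (size 1), [r] (size 2), [r²] (size 2), [r³] (size 2), [r⁴] (size 2), [r⁵] (size 2), [r¹⁸] (size 2), [r⁷] (size 2), [r¹⁶] (size 2), [r¹⁵] (size 2), [r¹⁴] (size 2), [r¹³] (size 2), [r¹²] (size 1), [r⁶s] (size 12), [r⁵s⁻¹] (size 12).
Class equation: 1 + 2 + 2 + 2 + 2 + 2 + 2 + 2 + 2 + 2 + 2 + 2 + 1 + 12 + 12 = 48 = |G|. So G has 15 conjugacy classes.

Answer: 15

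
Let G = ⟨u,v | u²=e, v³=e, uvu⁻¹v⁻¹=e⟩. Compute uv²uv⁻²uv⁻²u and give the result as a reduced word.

Multiply left to right, reducing at each step:
  u · v² = uv²
  (uv²) · u = v²
  (v²) · v⁻² = e
  e · u = u
  u · v⁻² = uv
  (uv) · u = v

Answer: v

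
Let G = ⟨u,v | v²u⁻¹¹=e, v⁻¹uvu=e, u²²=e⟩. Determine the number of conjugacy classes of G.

The conjugacy classes (representative and size) are:
  [e] (size 1), [u²¹] (size 2), [u²] (size 2), [u³] (size 2), [u¹⁸] (size 2), [u¹⁷] (size 2), [u⁶] (size 2), [u⁷] (size 2), [u⁸] (size 2), [u¹³] (size 2), [u¹²] (size 2), [u¹¹] (size 1), [u¹⁰v] (size 11), [u⁷v] (size 11).
Class equation: 1 + 2 + 2 + 2 + 2 + 2 + 2 + 2 + 2 + 2 + 2 + 1 + 11 + 11 = 44 = |G|. So G has 14 conjugacy classes.

Answer: 14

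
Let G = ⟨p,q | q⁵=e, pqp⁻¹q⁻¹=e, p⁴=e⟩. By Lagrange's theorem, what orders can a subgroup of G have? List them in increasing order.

|G| = 20 = 2² · 5. By Lagrange's theorem the order of any subgroup divides 20; the divisors of 20 are 1, 2, 4, 5, 10, 20.

Answer: 1, 2, 4, 5, 10, 20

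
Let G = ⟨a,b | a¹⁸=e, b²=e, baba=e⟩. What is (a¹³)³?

Compute successive powers of (a¹³), reducing at each step:
  (a¹³)²: (a¹³) · a¹³ = a⁸
  (a¹³)³: (a⁸) · a¹³ = a³

Answer: a³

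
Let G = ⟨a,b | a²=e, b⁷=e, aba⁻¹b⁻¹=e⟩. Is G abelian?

Each pair of generators commutes: a·b = ab = b·a. Since the generators pairwise commute, every element of G commutes with every other, so G is abelian.

Answer: Yes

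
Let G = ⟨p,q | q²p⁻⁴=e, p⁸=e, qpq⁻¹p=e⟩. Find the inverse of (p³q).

The order of (p³q) is 4 (smallest k with (p³q)ᵏ = e), so (p³q)⁻¹ = (p³q)³ = p³q⁻¹.
Check: (p³q) · (p³q⁻¹) → (p³q) · p³ = q;   q · q⁻¹ = e, giving e as required.

Answer: p³q⁻¹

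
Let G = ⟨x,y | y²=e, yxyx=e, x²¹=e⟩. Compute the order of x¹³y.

Compute successive powers until reaching e:
  (x¹³y)¹ = x¹³y, (x¹³y)² = e.
The smallest positive k with (x¹³y)ᵏ = e is 2.

Answer: 2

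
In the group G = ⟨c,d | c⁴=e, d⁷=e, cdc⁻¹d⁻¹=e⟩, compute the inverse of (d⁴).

The order of (d⁴) is 7 (smallest k with (d⁴)ᵏ = e), so (d⁴)⁻¹ = (d⁴)⁶ = d³.
Check: (d⁴) · (d³) → (d⁴) · d³ = e, giving e as required.

Answer: d³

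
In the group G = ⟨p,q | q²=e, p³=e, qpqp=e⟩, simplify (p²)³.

Compute successive powers of (p²), reducing at each step:
  (p²)²: (p²) · p² = p
  (p²)³: p · p² = e

Answer: e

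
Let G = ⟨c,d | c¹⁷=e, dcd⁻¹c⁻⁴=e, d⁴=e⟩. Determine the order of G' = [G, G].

G' = [G, G] is generated by all commutators. The generator-pair commutators are: [c, d] = c¹⁴.
The subgroup they normally generate is {e, c, c², c³, c⁴, c⁵, c⁶, c⁷, c⁸, c⁹, c¹⁰, c¹¹, c¹², c¹³, c¹⁴, c¹⁵, c¹⁶}, of order 17.
Check: |G/G'| = 68/17 = 4 is the order of the abelianisation.

Answer: 17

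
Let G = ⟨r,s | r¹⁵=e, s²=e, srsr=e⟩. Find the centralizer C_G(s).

⟨s⟩ ⊆ C_G(s) since powers of s commute with s; so |C_G(s)| ≥ |⟨s⟩| = 2.
By orbit–stabilizer, |C_G(s)| = |G| / |conj. class of s| = 30 / 15 = 2.
The 2 elements commuting with s are {e, s}.

Answer: {e, s}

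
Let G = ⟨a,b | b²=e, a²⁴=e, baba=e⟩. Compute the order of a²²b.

Compute successive powers until reaching e:
  (a²²b)¹ = a²²b, (a²²b)² = e.
The smallest positive k with (a²²b)ᵏ = e is 2.

Answer: 2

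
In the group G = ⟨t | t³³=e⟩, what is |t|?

Compute successive powers until reaching e:
  t¹ = t, t² = t², t³ = t³, t⁴ = t⁴, t⁵ = t⁵, t⁶ = t⁶, t⁷ = t⁷, t⁸ = t⁸, t⁹ = t⁹, t¹⁰ = t¹⁰, t¹¹ = t¹¹, t¹² = t¹², t¹³ = t¹³, t¹⁴ = t¹⁴, t¹⁵ = t¹⁵, t¹⁶ = t¹⁶, t¹⁷ = t¹⁷, t¹⁸ = t¹⁸, t¹⁹ = t¹⁹, t²⁰ = t²⁰, t²¹ = t²¹, t²² = t²², t²³ = t²³, t²⁴ = t²⁴, t²⁵ = t²⁵, t²⁶ = t²⁶, t²⁷ = t²⁷, t²⁸ = t²⁸, t²⁹ = t²⁹, t³⁰ = t³⁰, t³¹ = t³¹, t³² = t³², t³³ = e.
The smallest positive k with tᵏ = e is 33.

Answer: 33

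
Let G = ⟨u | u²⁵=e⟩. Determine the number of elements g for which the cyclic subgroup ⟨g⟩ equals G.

G is cyclic of order 25. An element generates G iff its order is 25, and a cyclic group of order 25 has exactly φ(25) = 20 such elements.

Answer: 20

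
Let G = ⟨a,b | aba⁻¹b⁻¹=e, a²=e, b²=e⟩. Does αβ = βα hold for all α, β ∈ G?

Each pair of generators commutes: a·b = ab = b·a. Since the generators pairwise commute, every element of G commutes with every other, so G is abelian.

Answer: Yes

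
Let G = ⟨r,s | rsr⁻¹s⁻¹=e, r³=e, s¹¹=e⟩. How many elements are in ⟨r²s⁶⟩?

|⟨r²s⁶⟩| equals the order of r²s⁶. Compute successive powers until reaching e:
  (r²s⁶)¹ = r²s⁶, (r²s⁶)² = rs, (r²s⁶)³ = s⁷, (r²s⁶)⁴ = r²s², (r²s⁶)⁵ = rs⁸, (r²s⁶)⁶ = s³, (r²s⁶)⁷ = r²s⁹, (r²s⁶)⁸ = rs⁴, (r²s⁶)⁹ = s¹⁰, (r²s⁶)¹⁰ = r²s⁵, (r²s⁶)¹¹ = r, (r²s⁶)¹² = s⁶, (r²s⁶)¹³ = r²s, (r²s⁶)¹⁴ = rs⁷, (r²s⁶)¹⁵ = s², (r²s⁶)¹⁶ = r²s⁸, (r²s⁶)¹⁷ = rs³, (r²s⁶)¹⁸ = s⁹, (r²s⁶)¹⁹ = r²s⁴, (r²s⁶)²⁰ = rs¹⁰, (r²s⁶)²¹ = s⁵, (r²s⁶)²² = r², (r²s⁶)²³ = rs⁶, (r²s⁶)²⁴ = s, (r²s⁶)²⁵ = r²s⁷, (r²s⁶)²⁶ = rs², (r²s⁶)²⁷ = s⁸, (r²s⁶)²⁸ = r²s³, (r²s⁶)²⁹ = rs⁹, (r²s⁶)³⁰ = s⁴, (r²s⁶)³¹ = r²s¹⁰, (r²s⁶)³² = rs⁵, (r²s⁶)³³ = e.
The smallest positive k with (r²s⁶)ᵏ = e is 33, so |⟨r²s⁶⟩| = 33.

Answer: 33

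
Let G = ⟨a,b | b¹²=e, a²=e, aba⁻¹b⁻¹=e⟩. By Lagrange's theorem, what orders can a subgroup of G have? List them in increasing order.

|G| = 24 = 2³ · 3. By Lagrange's theorem the order of any subgroup divides 24; the divisors of 24 are 1, 2, 3, 4, 6, 8, 12, 24.

Answer: 1, 2, 3, 4, 6, 8, 12, 24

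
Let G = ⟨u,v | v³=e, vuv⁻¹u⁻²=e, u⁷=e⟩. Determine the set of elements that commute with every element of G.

An element z ∈ Z(G) iff z commutes with every generator.
For example e is central: e·u = u = u·e; e·v = v = v·e.
Whereas u ∉ Z(G) since u·v = uv ≠ u²v = v·u.
Checking each of the 21 elements this way gives Z(G) = {e}, of order 1.

Answer: {e}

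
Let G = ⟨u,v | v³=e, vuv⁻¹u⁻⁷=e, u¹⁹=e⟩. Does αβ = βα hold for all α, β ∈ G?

u·v = uv but v·u = u⁷v, so u·v ≠ v·u and G is not abelian.

Answer: No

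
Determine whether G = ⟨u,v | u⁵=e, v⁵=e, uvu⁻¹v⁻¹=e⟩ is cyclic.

|G| = 25, but the maximum element order in G is 5 < 25. No single element generates all of G, so G is not cyclic.

Answer: No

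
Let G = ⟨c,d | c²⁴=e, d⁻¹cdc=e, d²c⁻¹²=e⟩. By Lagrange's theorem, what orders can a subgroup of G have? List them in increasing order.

|G| = 48 = 2⁴ · 3. By Lagrange's theorem the order of any subgroup divides 48; the divisors of 48 are 1, 2, 3, 4, 6, 8, 12, 16, 24, 48.

Answer: 1, 2, 3, 4, 6, 8, 12, 16, 24, 48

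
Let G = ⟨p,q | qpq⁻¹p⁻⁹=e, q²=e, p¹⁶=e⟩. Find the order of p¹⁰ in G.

Compute successive powers until reaching e:
  (p¹⁰)¹ = p¹⁰, (p¹⁰)² = p⁴, (p¹⁰)³ = p¹⁴, (p¹⁰)⁴ = p⁸, (p¹⁰)⁵ = p², (p¹⁰)⁶ = p¹², (p¹⁰)⁷ = p⁶, (p¹⁰)⁸ = e.
The smallest positive k with (p¹⁰)ᵏ = e is 8.

Answer: 8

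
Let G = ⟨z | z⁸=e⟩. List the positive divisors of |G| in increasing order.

|G| = 8 = 2³. By Lagrange's theorem the order of any subgroup divides 8; the divisors of 8 are 1, 2, 4, 8.

Answer: 1, 2, 4, 8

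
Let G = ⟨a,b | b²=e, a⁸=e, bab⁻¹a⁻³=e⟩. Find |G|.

Enumerate words in the generators, reducing via the relations: the distinct elements are
  {a, b, e, ab, a², a³, a⁴, a⁵, a⁶, a⁷, a²b, a³b, a⁴b, a⁵b, a⁶b, a⁷b}.
No further products give new elements, so |G| = 16.

Answer: 16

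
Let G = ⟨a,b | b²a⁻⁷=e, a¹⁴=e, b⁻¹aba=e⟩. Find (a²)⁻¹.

The order of (a²) is 7 (smallest k with (a²)ᵏ = e), so (a²)⁻¹ = (a²)⁶ = a¹².
Check: (a²) · (a¹²) → (a²) · a¹² = e, giving e as required.

Answer: a¹²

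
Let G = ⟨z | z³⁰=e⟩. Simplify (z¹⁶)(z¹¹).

Compute (z¹⁶) · (z¹¹) by multiplying left to right and reducing via the relations at each step:
  (z¹⁶) · z¹¹ = z²⁷

Answer: z²⁷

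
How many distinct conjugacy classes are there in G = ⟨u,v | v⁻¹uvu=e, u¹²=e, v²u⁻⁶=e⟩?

The conjugacy classes (representative and size) are:
  [e] (size 1), [u¹¹] (size 2), [u²] (size 2), [u⁹] (size 2), [u⁴] (size 2), [u⁵] (size 2), [u⁶] (size 1), [u²v] (size 6), [uv] (size 6).
Class equation: 1 + 2 + 2 + 2 + 2 + 2 + 1 + 6 + 6 = 24 = |G|. So G has 9 conjugacy classes.

Answer: 9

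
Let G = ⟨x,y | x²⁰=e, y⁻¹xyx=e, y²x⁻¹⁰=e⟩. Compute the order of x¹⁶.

Compute successive powers until reaching e:
  (x¹⁶)¹ = x¹⁶, (x¹⁶)² = x¹², (x¹⁶)³ = x⁸, (x¹⁶)⁴ = x⁴, (x¹⁶)⁵ = e.
The smallest positive k with (x¹⁶)ᵏ = e is 5.

Answer: 5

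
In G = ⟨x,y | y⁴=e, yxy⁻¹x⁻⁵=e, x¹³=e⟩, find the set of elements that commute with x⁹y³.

⟨x⁹y³⟩ ⊆ C_G(x⁹y³) since powers of x⁹y³ commute with x⁹y³; so |C_G(x⁹y³)| ≥ |⟨x⁹y³⟩| = 4.
By orbit–stabilizer, |C_G(x⁹y³)| = |G| / |conj. class of x⁹y³| = 52 / 13 = 4.
The 4 elements commuting with x⁹y³ are {e, x⁷y, x³y², x⁹y³}.

Answer: {e, x⁷y, x³y², x⁹y³}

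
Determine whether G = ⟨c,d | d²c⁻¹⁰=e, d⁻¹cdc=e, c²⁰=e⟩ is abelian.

c·d = cd but d·c = c⁹d⁻¹, so c·d ≠ d·c and G is not abelian.

Answer: No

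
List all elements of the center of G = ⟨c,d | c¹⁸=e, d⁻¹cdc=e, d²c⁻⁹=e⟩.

An element z ∈ Z(G) iff z commutes with every generator.
For example c⁹ is central: (c⁹)·c = c¹⁰ = c·(c⁹); (c⁹)·d = d⁻¹ = d·(c⁹).
Whereas c ∉ Z(G) since c·d = cd ≠ c⁸d⁻¹ = d·c.
Checking each of the 36 elements this way gives Z(G) = {e, c⁹}, of order 2.

Answer: {e, c⁹}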